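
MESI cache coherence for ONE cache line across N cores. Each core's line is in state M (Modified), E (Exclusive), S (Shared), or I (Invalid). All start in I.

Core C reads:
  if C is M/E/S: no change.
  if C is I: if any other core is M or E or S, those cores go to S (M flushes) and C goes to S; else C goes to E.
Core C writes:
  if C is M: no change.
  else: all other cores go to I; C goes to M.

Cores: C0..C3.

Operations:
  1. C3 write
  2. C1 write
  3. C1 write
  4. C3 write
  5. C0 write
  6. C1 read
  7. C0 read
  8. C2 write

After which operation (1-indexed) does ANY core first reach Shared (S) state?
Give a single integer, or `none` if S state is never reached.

Answer: 6

Derivation:
Op 1: C3 write [C3 write: invalidate none -> C3=M] -> [I,I,I,M]
Op 2: C1 write [C1 write: invalidate ['C3=M'] -> C1=M] -> [I,M,I,I]
Op 3: C1 write [C1 write: already M (modified), no change] -> [I,M,I,I]
Op 4: C3 write [C3 write: invalidate ['C1=M'] -> C3=M] -> [I,I,I,M]
Op 5: C0 write [C0 write: invalidate ['C3=M'] -> C0=M] -> [M,I,I,I]
Op 6: C1 read [C1 read from I: others=['C0=M'] -> C1=S, others downsized to S] -> [S,S,I,I]
  -> First S state at op 6; remaining ops need not be traced.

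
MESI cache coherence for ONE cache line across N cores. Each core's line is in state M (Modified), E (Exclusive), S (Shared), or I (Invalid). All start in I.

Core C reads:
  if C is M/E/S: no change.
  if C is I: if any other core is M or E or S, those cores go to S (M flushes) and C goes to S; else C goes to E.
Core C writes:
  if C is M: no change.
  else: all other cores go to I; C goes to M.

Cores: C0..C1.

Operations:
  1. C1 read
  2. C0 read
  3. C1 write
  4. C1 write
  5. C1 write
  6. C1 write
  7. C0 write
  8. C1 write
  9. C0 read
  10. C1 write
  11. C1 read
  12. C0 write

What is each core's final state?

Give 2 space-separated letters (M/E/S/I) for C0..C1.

Answer: M I

Derivation:
Op 1: C1 read [C1 read from I: no other sharers -> C1=E (exclusive)] -> [I,E]
Op 2: C0 read [C0 read from I: others=['C1=E'] -> C0=S, others downsized to S] -> [S,S]
Op 3: C1 write [C1 write: invalidate ['C0=S'] -> C1=M] -> [I,M]
Op 4: C1 write [C1 write: already M (modified), no change] -> [I,M]
Op 5: C1 write [C1 write: already M (modified), no change] -> [I,M]
Op 6: C1 write [C1 write: already M (modified), no change] -> [I,M]
Op 7: C0 write [C0 write: invalidate ['C1=M'] -> C0=M] -> [M,I]
Op 8: C1 write [C1 write: invalidate ['C0=M'] -> C1=M] -> [I,M]
Op 9: C0 read [C0 read from I: others=['C1=M'] -> C0=S, others downsized to S] -> [S,S]
Op 10: C1 write [C1 write: invalidate ['C0=S'] -> C1=M] -> [I,M]
Op 11: C1 read [C1 read: already in M, no change] -> [I,M]
Op 12: C0 write [C0 write: invalidate ['C1=M'] -> C0=M] -> [M,I]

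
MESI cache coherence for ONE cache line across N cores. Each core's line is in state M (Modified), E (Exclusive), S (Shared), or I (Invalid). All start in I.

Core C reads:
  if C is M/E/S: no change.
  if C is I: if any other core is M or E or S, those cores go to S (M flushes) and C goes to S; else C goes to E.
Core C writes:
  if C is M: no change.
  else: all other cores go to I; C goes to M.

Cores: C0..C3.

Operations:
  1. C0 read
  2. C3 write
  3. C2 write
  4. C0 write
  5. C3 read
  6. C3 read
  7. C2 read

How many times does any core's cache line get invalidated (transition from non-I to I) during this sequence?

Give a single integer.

Op 1: C0 read [C0 read from I: no other sharers -> C0=E (exclusive)] -> [E,I,I,I] (invalidations this op: 0; running total: 0)
Op 2: C3 write [C3 write: invalidate ['C0=E'] -> C3=M] -> [I,I,I,M] (invalidations this op: 1; running total: 1)
Op 3: C2 write [C2 write: invalidate ['C3=M'] -> C2=M] -> [I,I,M,I] (invalidations this op: 1; running total: 2)
Op 4: C0 write [C0 write: invalidate ['C2=M'] -> C0=M] -> [M,I,I,I] (invalidations this op: 1; running total: 3)
Op 5: C3 read [C3 read from I: others=['C0=M'] -> C3=S, others downsized to S] -> [S,I,I,S] (invalidations this op: 0; running total: 3)
Op 6: C3 read [C3 read: already in S, no change] -> [S,I,I,S] (invalidations this op: 0; running total: 3)
Op 7: C2 read [C2 read from I: others=['C0=S', 'C3=S'] -> C2=S, others downsized to S] -> [S,I,S,S] (invalidations this op: 0; running total: 3)

Answer: 3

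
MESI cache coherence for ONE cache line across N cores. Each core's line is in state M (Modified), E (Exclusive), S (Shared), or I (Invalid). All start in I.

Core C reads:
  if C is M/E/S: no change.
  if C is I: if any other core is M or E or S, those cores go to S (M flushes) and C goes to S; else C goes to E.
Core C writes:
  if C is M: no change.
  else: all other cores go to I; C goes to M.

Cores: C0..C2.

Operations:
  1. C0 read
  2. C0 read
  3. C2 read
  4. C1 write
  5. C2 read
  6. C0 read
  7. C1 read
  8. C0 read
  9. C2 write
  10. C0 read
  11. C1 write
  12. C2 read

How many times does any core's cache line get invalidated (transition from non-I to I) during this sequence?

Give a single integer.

Op 1: C0 read [C0 read from I: no other sharers -> C0=E (exclusive)] -> [E,I,I] (invalidations this op: 0; running total: 0)
Op 2: C0 read [C0 read: already in E, no change] -> [E,I,I] (invalidations this op: 0; running total: 0)
Op 3: C2 read [C2 read from I: others=['C0=E'] -> C2=S, others downsized to S] -> [S,I,S] (invalidations this op: 0; running total: 0)
Op 4: C1 write [C1 write: invalidate ['C0=S', 'C2=S'] -> C1=M] -> [I,M,I] (invalidations this op: 2; running total: 2)
Op 5: C2 read [C2 read from I: others=['C1=M'] -> C2=S, others downsized to S] -> [I,S,S] (invalidations this op: 0; running total: 2)
Op 6: C0 read [C0 read from I: others=['C1=S', 'C2=S'] -> C0=S, others downsized to S] -> [S,S,S] (invalidations this op: 0; running total: 2)
Op 7: C1 read [C1 read: already in S, no change] -> [S,S,S] (invalidations this op: 0; running total: 2)
Op 8: C0 read [C0 read: already in S, no change] -> [S,S,S] (invalidations this op: 0; running total: 2)
Op 9: C2 write [C2 write: invalidate ['C0=S', 'C1=S'] -> C2=M] -> [I,I,M] (invalidations this op: 2; running total: 4)
Op 10: C0 read [C0 read from I: others=['C2=M'] -> C0=S, others downsized to S] -> [S,I,S] (invalidations this op: 0; running total: 4)
Op 11: C1 write [C1 write: invalidate ['C0=S', 'C2=S'] -> C1=M] -> [I,M,I] (invalidations this op: 2; running total: 6)
Op 12: C2 read [C2 read from I: others=['C1=M'] -> C2=S, others downsized to S] -> [I,S,S] (invalidations this op: 0; running total: 6)

Answer: 6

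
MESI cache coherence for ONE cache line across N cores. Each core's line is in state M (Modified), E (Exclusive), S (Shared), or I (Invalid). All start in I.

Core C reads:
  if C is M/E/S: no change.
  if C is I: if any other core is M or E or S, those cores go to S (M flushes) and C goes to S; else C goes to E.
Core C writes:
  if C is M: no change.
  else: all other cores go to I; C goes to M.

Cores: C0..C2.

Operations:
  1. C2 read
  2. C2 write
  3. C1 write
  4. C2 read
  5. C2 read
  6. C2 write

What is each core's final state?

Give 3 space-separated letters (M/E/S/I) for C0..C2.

Answer: I I M

Derivation:
Op 1: C2 read [C2 read from I: no other sharers -> C2=E (exclusive)] -> [I,I,E]
Op 2: C2 write [C2 write: invalidate none -> C2=M] -> [I,I,M]
Op 3: C1 write [C1 write: invalidate ['C2=M'] -> C1=M] -> [I,M,I]
Op 4: C2 read [C2 read from I: others=['C1=M'] -> C2=S, others downsized to S] -> [I,S,S]
Op 5: C2 read [C2 read: already in S, no change] -> [I,S,S]
Op 6: C2 write [C2 write: invalidate ['C1=S'] -> C2=M] -> [I,I,M]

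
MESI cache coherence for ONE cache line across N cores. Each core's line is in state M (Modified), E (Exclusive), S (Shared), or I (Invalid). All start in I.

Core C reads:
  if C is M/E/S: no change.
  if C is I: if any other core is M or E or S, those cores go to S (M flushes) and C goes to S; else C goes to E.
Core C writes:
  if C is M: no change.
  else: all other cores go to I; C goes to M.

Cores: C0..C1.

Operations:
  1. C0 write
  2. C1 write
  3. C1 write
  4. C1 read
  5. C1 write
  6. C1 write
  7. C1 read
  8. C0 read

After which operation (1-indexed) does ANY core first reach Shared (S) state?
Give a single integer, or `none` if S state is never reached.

Op 1: C0 write [C0 write: invalidate none -> C0=M] -> [M,I]
Op 2: C1 write [C1 write: invalidate ['C0=M'] -> C1=M] -> [I,M]
Op 3: C1 write [C1 write: already M (modified), no change] -> [I,M]
Op 4: C1 read [C1 read: already in M, no change] -> [I,M]
Op 5: C1 write [C1 write: already M (modified), no change] -> [I,M]
Op 6: C1 write [C1 write: already M (modified), no change] -> [I,M]
Op 7: C1 read [C1 read: already in M, no change] -> [I,M]
Op 8: C0 read [C0 read from I: others=['C1=M'] -> C0=S, others downsized to S] -> [S,S]
  -> First S state at op 8; remaining ops need not be traced.

Answer: 8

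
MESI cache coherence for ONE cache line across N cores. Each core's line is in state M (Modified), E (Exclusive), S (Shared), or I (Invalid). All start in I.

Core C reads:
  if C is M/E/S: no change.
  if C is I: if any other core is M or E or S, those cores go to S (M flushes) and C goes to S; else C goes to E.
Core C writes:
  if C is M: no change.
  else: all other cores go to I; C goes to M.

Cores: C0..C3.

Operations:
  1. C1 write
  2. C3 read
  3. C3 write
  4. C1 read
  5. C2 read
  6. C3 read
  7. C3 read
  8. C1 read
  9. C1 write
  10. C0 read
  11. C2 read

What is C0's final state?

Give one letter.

Answer: S

Derivation:
Op 1: C1 write [C1 write: invalidate none -> C1=M] -> [I,M,I,I]
Op 2: C3 read [C3 read from I: others=['C1=M'] -> C3=S, others downsized to S] -> [I,S,I,S]
Op 3: C3 write [C3 write: invalidate ['C1=S'] -> C3=M] -> [I,I,I,M]
Op 4: C1 read [C1 read from I: others=['C3=M'] -> C1=S, others downsized to S] -> [I,S,I,S]
Op 5: C2 read [C2 read from I: others=['C1=S', 'C3=S'] -> C2=S, others downsized to S] -> [I,S,S,S]
Op 6: C3 read [C3 read: already in S, no change] -> [I,S,S,S]
Op 7: C3 read [C3 read: already in S, no change] -> [I,S,S,S]
Op 8: C1 read [C1 read: already in S, no change] -> [I,S,S,S]
Op 9: C1 write [C1 write: invalidate ['C2=S', 'C3=S'] -> C1=M] -> [I,M,I,I]
Op 10: C0 read [C0 read from I: others=['C1=M'] -> C0=S, others downsized to S] -> [S,S,I,I]
Op 11: C2 read [C2 read from I: others=['C0=S', 'C1=S'] -> C2=S, others downsized to S] -> [S,S,S,I]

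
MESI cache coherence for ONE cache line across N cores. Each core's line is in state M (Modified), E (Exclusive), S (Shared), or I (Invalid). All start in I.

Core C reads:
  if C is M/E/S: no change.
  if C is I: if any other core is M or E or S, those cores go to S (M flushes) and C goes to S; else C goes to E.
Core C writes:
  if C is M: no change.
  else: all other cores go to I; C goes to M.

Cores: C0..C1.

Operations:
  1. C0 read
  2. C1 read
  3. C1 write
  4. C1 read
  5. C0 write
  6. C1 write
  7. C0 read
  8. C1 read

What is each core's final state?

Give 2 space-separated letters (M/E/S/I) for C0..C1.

Answer: S S

Derivation:
Op 1: C0 read [C0 read from I: no other sharers -> C0=E (exclusive)] -> [E,I]
Op 2: C1 read [C1 read from I: others=['C0=E'] -> C1=S, others downsized to S] -> [S,S]
Op 3: C1 write [C1 write: invalidate ['C0=S'] -> C1=M] -> [I,M]
Op 4: C1 read [C1 read: already in M, no change] -> [I,M]
Op 5: C0 write [C0 write: invalidate ['C1=M'] -> C0=M] -> [M,I]
Op 6: C1 write [C1 write: invalidate ['C0=M'] -> C1=M] -> [I,M]
Op 7: C0 read [C0 read from I: others=['C1=M'] -> C0=S, others downsized to S] -> [S,S]
Op 8: C1 read [C1 read: already in S, no change] -> [S,S]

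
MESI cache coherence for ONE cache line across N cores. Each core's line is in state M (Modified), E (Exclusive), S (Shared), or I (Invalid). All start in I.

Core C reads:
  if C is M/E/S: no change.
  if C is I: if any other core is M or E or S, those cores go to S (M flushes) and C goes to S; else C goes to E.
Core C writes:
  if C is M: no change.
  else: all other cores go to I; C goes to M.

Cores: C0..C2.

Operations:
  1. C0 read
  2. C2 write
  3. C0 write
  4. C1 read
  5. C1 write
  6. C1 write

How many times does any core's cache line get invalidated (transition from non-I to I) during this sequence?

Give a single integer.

Answer: 3

Derivation:
Op 1: C0 read [C0 read from I: no other sharers -> C0=E (exclusive)] -> [E,I,I] (invalidations this op: 0; running total: 0)
Op 2: C2 write [C2 write: invalidate ['C0=E'] -> C2=M] -> [I,I,M] (invalidations this op: 1; running total: 1)
Op 3: C0 write [C0 write: invalidate ['C2=M'] -> C0=M] -> [M,I,I] (invalidations this op: 1; running total: 2)
Op 4: C1 read [C1 read from I: others=['C0=M'] -> C1=S, others downsized to S] -> [S,S,I] (invalidations this op: 0; running total: 2)
Op 5: C1 write [C1 write: invalidate ['C0=S'] -> C1=M] -> [I,M,I] (invalidations this op: 1; running total: 3)
Op 6: C1 write [C1 write: already M (modified), no change] -> [I,M,I] (invalidations this op: 0; running total: 3)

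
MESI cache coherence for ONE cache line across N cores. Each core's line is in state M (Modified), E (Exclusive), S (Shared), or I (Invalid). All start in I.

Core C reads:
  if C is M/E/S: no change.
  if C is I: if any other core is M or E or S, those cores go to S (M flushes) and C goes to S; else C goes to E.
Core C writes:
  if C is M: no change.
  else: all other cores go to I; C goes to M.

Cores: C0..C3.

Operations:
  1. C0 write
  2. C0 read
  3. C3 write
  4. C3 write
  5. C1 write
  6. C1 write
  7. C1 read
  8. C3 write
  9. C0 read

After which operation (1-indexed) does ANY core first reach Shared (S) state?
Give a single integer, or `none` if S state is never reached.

Answer: 9

Derivation:
Op 1: C0 write [C0 write: invalidate none -> C0=M] -> [M,I,I,I]
Op 2: C0 read [C0 read: already in M, no change] -> [M,I,I,I]
Op 3: C3 write [C3 write: invalidate ['C0=M'] -> C3=M] -> [I,I,I,M]
Op 4: C3 write [C3 write: already M (modified), no change] -> [I,I,I,M]
Op 5: C1 write [C1 write: invalidate ['C3=M'] -> C1=M] -> [I,M,I,I]
Op 6: C1 write [C1 write: already M (modified), no change] -> [I,M,I,I]
Op 7: C1 read [C1 read: already in M, no change] -> [I,M,I,I]
Op 8: C3 write [C3 write: invalidate ['C1=M'] -> C3=M] -> [I,I,I,M]
Op 9: C0 read [C0 read from I: others=['C3=M'] -> C0=S, others downsized to S] -> [S,I,I,S]
  -> First S state at op 9; remaining ops need not be traced.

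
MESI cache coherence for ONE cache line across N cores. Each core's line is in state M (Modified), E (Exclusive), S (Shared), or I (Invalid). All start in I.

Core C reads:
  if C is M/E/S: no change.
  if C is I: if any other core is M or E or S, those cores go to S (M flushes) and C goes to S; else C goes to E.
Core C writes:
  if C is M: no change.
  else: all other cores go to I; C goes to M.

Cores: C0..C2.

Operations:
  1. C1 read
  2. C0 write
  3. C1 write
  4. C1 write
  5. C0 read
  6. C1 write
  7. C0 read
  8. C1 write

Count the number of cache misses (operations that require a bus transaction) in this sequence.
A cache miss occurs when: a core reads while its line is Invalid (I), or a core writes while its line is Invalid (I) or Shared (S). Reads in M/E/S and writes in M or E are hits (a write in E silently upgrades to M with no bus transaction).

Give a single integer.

Answer: 7

Derivation:
Op 1: C1 read [C1 read from I: no other sharers -> C1=E (exclusive)] -> [I,E,I] [MISS #1: read from I]
Op 2: C0 write [C0 write: invalidate ['C1=E'] -> C0=M] -> [M,I,I] [MISS #2: write from I]
Op 3: C1 write [C1 write: invalidate ['C0=M'] -> C1=M] -> [I,M,I] [MISS #3: write from I]
Op 4: C1 write [C1 write: already M (modified), no change] -> [I,M,I] [hit: write from M]
Op 5: C0 read [C0 read from I: others=['C1=M'] -> C0=S, others downsized to S] -> [S,S,I] [MISS #4: read from I]
Op 6: C1 write [C1 write: invalidate ['C0=S'] -> C1=M] -> [I,M,I] [MISS #5: write from S]
Op 7: C0 read [C0 read from I: others=['C1=M'] -> C0=S, others downsized to S] -> [S,S,I] [MISS #6: read from I]
Op 8: C1 write [C1 write: invalidate ['C0=S'] -> C1=M] -> [I,M,I] [MISS #7: write from S]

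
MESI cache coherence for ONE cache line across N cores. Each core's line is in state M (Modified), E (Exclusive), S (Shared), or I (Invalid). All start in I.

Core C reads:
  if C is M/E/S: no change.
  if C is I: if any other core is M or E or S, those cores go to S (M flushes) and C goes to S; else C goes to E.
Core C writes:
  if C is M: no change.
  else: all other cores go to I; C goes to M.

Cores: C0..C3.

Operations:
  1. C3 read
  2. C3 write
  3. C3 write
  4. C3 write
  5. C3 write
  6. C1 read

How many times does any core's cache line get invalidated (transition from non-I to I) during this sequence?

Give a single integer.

Answer: 0

Derivation:
Op 1: C3 read [C3 read from I: no other sharers -> C3=E (exclusive)] -> [I,I,I,E] (invalidations this op: 0; running total: 0)
Op 2: C3 write [C3 write: invalidate none -> C3=M] -> [I,I,I,M] (invalidations this op: 0; running total: 0)
Op 3: C3 write [C3 write: already M (modified), no change] -> [I,I,I,M] (invalidations this op: 0; running total: 0)
Op 4: C3 write [C3 write: already M (modified), no change] -> [I,I,I,M] (invalidations this op: 0; running total: 0)
Op 5: C3 write [C3 write: already M (modified), no change] -> [I,I,I,M] (invalidations this op: 0; running total: 0)
Op 6: C1 read [C1 read from I: others=['C3=M'] -> C1=S, others downsized to S] -> [I,S,I,S] (invalidations this op: 0; running total: 0)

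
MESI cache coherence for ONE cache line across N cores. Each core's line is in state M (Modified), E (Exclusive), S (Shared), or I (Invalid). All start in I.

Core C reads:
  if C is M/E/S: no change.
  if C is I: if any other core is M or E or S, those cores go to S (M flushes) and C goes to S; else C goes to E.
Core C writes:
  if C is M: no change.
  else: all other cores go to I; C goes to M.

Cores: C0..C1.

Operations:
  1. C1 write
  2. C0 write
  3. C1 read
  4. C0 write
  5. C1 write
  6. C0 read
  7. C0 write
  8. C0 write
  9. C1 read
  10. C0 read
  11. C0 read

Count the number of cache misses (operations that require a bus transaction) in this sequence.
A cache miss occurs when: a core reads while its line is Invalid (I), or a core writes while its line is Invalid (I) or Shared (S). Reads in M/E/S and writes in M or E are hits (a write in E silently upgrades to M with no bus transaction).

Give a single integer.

Answer: 8

Derivation:
Op 1: C1 write [C1 write: invalidate none -> C1=M] -> [I,M] [MISS #1: write from I]
Op 2: C0 write [C0 write: invalidate ['C1=M'] -> C0=M] -> [M,I] [MISS #2: write from I]
Op 3: C1 read [C1 read from I: others=['C0=M'] -> C1=S, others downsized to S] -> [S,S] [MISS #3: read from I]
Op 4: C0 write [C0 write: invalidate ['C1=S'] -> C0=M] -> [M,I] [MISS #4: write from S]
Op 5: C1 write [C1 write: invalidate ['C0=M'] -> C1=M] -> [I,M] [MISS #5: write from I]
Op 6: C0 read [C0 read from I: others=['C1=M'] -> C0=S, others downsized to S] -> [S,S] [MISS #6: read from I]
Op 7: C0 write [C0 write: invalidate ['C1=S'] -> C0=M] -> [M,I] [MISS #7: write from S]
Op 8: C0 write [C0 write: already M (modified), no change] -> [M,I] [hit: write from M]
Op 9: C1 read [C1 read from I: others=['C0=M'] -> C1=S, others downsized to S] -> [S,S] [MISS #8: read from I]
Op 10: C0 read [C0 read: already in S, no change] -> [S,S] [hit: read from S]
Op 11: C0 read [C0 read: already in S, no change] -> [S,S] [hit: read from S]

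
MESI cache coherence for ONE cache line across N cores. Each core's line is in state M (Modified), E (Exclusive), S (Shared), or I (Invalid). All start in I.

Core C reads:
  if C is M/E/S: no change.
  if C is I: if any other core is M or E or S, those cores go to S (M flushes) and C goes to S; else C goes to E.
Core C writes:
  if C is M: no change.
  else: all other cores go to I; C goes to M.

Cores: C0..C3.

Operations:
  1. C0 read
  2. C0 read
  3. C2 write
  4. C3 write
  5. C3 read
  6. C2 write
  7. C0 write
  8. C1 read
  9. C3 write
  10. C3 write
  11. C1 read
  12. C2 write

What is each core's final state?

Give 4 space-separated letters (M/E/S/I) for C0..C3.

Answer: I I M I

Derivation:
Op 1: C0 read [C0 read from I: no other sharers -> C0=E (exclusive)] -> [E,I,I,I]
Op 2: C0 read [C0 read: already in E, no change] -> [E,I,I,I]
Op 3: C2 write [C2 write: invalidate ['C0=E'] -> C2=M] -> [I,I,M,I]
Op 4: C3 write [C3 write: invalidate ['C2=M'] -> C3=M] -> [I,I,I,M]
Op 5: C3 read [C3 read: already in M, no change] -> [I,I,I,M]
Op 6: C2 write [C2 write: invalidate ['C3=M'] -> C2=M] -> [I,I,M,I]
Op 7: C0 write [C0 write: invalidate ['C2=M'] -> C0=M] -> [M,I,I,I]
Op 8: C1 read [C1 read from I: others=['C0=M'] -> C1=S, others downsized to S] -> [S,S,I,I]
Op 9: C3 write [C3 write: invalidate ['C0=S', 'C1=S'] -> C3=M] -> [I,I,I,M]
Op 10: C3 write [C3 write: already M (modified), no change] -> [I,I,I,M]
Op 11: C1 read [C1 read from I: others=['C3=M'] -> C1=S, others downsized to S] -> [I,S,I,S]
Op 12: C2 write [C2 write: invalidate ['C1=S', 'C3=S'] -> C2=M] -> [I,I,M,I]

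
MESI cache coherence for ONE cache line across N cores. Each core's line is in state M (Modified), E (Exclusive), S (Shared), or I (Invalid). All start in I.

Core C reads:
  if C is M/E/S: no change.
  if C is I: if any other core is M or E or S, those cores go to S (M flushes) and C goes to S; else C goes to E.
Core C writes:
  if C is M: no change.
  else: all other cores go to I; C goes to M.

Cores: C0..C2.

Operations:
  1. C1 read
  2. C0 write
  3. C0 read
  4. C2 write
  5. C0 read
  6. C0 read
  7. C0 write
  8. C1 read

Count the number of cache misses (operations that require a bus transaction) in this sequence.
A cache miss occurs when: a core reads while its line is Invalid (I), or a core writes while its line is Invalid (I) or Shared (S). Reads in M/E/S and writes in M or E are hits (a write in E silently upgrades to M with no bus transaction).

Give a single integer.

Answer: 6

Derivation:
Op 1: C1 read [C1 read from I: no other sharers -> C1=E (exclusive)] -> [I,E,I] [MISS #1: read from I]
Op 2: C0 write [C0 write: invalidate ['C1=E'] -> C0=M] -> [M,I,I] [MISS #2: write from I]
Op 3: C0 read [C0 read: already in M, no change] -> [M,I,I] [hit: read from M]
Op 4: C2 write [C2 write: invalidate ['C0=M'] -> C2=M] -> [I,I,M] [MISS #3: write from I]
Op 5: C0 read [C0 read from I: others=['C2=M'] -> C0=S, others downsized to S] -> [S,I,S] [MISS #4: read from I]
Op 6: C0 read [C0 read: already in S, no change] -> [S,I,S] [hit: read from S]
Op 7: C0 write [C0 write: invalidate ['C2=S'] -> C0=M] -> [M,I,I] [MISS #5: write from S]
Op 8: C1 read [C1 read from I: others=['C0=M'] -> C1=S, others downsized to S] -> [S,S,I] [MISS #6: read from I]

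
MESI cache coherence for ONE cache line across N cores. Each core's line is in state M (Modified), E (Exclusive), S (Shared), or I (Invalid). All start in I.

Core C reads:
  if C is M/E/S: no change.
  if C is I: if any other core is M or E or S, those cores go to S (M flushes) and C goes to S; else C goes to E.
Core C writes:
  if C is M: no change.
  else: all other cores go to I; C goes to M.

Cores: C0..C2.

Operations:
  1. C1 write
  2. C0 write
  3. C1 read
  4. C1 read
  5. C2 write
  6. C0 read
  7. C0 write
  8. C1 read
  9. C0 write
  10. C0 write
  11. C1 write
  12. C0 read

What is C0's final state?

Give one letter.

Op 1: C1 write [C1 write: invalidate none -> C1=M] -> [I,M,I]
Op 2: C0 write [C0 write: invalidate ['C1=M'] -> C0=M] -> [M,I,I]
Op 3: C1 read [C1 read from I: others=['C0=M'] -> C1=S, others downsized to S] -> [S,S,I]
Op 4: C1 read [C1 read: already in S, no change] -> [S,S,I]
Op 5: C2 write [C2 write: invalidate ['C0=S', 'C1=S'] -> C2=M] -> [I,I,M]
Op 6: C0 read [C0 read from I: others=['C2=M'] -> C0=S, others downsized to S] -> [S,I,S]
Op 7: C0 write [C0 write: invalidate ['C2=S'] -> C0=M] -> [M,I,I]
Op 8: C1 read [C1 read from I: others=['C0=M'] -> C1=S, others downsized to S] -> [S,S,I]
Op 9: C0 write [C0 write: invalidate ['C1=S'] -> C0=M] -> [M,I,I]
Op 10: C0 write [C0 write: already M (modified), no change] -> [M,I,I]
Op 11: C1 write [C1 write: invalidate ['C0=M'] -> C1=M] -> [I,M,I]
Op 12: C0 read [C0 read from I: others=['C1=M'] -> C0=S, others downsized to S] -> [S,S,I]

Answer: S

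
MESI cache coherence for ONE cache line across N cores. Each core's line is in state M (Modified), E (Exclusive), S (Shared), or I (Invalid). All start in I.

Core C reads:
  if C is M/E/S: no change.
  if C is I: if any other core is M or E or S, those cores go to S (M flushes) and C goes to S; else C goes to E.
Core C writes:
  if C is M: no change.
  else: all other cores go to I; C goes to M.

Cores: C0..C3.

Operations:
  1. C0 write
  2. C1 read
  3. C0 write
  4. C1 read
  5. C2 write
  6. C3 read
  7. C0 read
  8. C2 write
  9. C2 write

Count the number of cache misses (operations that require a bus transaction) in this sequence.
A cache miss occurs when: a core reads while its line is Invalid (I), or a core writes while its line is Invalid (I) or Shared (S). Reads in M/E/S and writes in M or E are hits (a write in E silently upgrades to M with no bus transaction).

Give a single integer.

Op 1: C0 write [C0 write: invalidate none -> C0=M] -> [M,I,I,I] [MISS #1: write from I]
Op 2: C1 read [C1 read from I: others=['C0=M'] -> C1=S, others downsized to S] -> [S,S,I,I] [MISS #2: read from I]
Op 3: C0 write [C0 write: invalidate ['C1=S'] -> C0=M] -> [M,I,I,I] [MISS #3: write from S]
Op 4: C1 read [C1 read from I: others=['C0=M'] -> C1=S, others downsized to S] -> [S,S,I,I] [MISS #4: read from I]
Op 5: C2 write [C2 write: invalidate ['C0=S', 'C1=S'] -> C2=M] -> [I,I,M,I] [MISS #5: write from I]
Op 6: C3 read [C3 read from I: others=['C2=M'] -> C3=S, others downsized to S] -> [I,I,S,S] [MISS #6: read from I]
Op 7: C0 read [C0 read from I: others=['C2=S', 'C3=S'] -> C0=S, others downsized to S] -> [S,I,S,S] [MISS #7: read from I]
Op 8: C2 write [C2 write: invalidate ['C0=S', 'C3=S'] -> C2=M] -> [I,I,M,I] [MISS #8: write from S]
Op 9: C2 write [C2 write: already M (modified), no change] -> [I,I,M,I] [hit: write from M]

Answer: 8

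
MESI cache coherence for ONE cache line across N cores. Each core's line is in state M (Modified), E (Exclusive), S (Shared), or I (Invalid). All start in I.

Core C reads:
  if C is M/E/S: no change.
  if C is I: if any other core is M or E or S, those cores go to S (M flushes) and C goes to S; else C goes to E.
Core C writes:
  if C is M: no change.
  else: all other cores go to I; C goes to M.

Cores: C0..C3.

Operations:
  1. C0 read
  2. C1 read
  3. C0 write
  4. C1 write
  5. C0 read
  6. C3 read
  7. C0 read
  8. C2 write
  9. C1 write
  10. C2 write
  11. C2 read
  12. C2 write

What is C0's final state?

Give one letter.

Op 1: C0 read [C0 read from I: no other sharers -> C0=E (exclusive)] -> [E,I,I,I]
Op 2: C1 read [C1 read from I: others=['C0=E'] -> C1=S, others downsized to S] -> [S,S,I,I]
Op 3: C0 write [C0 write: invalidate ['C1=S'] -> C0=M] -> [M,I,I,I]
Op 4: C1 write [C1 write: invalidate ['C0=M'] -> C1=M] -> [I,M,I,I]
Op 5: C0 read [C0 read from I: others=['C1=M'] -> C0=S, others downsized to S] -> [S,S,I,I]
Op 6: C3 read [C3 read from I: others=['C0=S', 'C1=S'] -> C3=S, others downsized to S] -> [S,S,I,S]
Op 7: C0 read [C0 read: already in S, no change] -> [S,S,I,S]
Op 8: C2 write [C2 write: invalidate ['C0=S', 'C1=S', 'C3=S'] -> C2=M] -> [I,I,M,I]
Op 9: C1 write [C1 write: invalidate ['C2=M'] -> C1=M] -> [I,M,I,I]
Op 10: C2 write [C2 write: invalidate ['C1=M'] -> C2=M] -> [I,I,M,I]
Op 11: C2 read [C2 read: already in M, no change] -> [I,I,M,I]
Op 12: C2 write [C2 write: already M (modified), no change] -> [I,I,M,I]

Answer: I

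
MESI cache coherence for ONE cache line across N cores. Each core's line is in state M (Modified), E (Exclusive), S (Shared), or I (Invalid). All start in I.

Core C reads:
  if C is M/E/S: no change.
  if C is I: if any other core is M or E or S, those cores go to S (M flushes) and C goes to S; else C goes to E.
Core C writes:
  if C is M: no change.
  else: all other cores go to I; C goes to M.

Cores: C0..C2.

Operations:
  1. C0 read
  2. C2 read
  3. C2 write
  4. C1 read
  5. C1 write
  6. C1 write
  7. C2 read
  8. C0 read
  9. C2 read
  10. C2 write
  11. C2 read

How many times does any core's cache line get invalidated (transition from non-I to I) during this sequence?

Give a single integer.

Answer: 4

Derivation:
Op 1: C0 read [C0 read from I: no other sharers -> C0=E (exclusive)] -> [E,I,I] (invalidations this op: 0; running total: 0)
Op 2: C2 read [C2 read from I: others=['C0=E'] -> C2=S, others downsized to S] -> [S,I,S] (invalidations this op: 0; running total: 0)
Op 3: C2 write [C2 write: invalidate ['C0=S'] -> C2=M] -> [I,I,M] (invalidations this op: 1; running total: 1)
Op 4: C1 read [C1 read from I: others=['C2=M'] -> C1=S, others downsized to S] -> [I,S,S] (invalidations this op: 0; running total: 1)
Op 5: C1 write [C1 write: invalidate ['C2=S'] -> C1=M] -> [I,M,I] (invalidations this op: 1; running total: 2)
Op 6: C1 write [C1 write: already M (modified), no change] -> [I,M,I] (invalidations this op: 0; running total: 2)
Op 7: C2 read [C2 read from I: others=['C1=M'] -> C2=S, others downsized to S] -> [I,S,S] (invalidations this op: 0; running total: 2)
Op 8: C0 read [C0 read from I: others=['C1=S', 'C2=S'] -> C0=S, others downsized to S] -> [S,S,S] (invalidations this op: 0; running total: 2)
Op 9: C2 read [C2 read: already in S, no change] -> [S,S,S] (invalidations this op: 0; running total: 2)
Op 10: C2 write [C2 write: invalidate ['C0=S', 'C1=S'] -> C2=M] -> [I,I,M] (invalidations this op: 2; running total: 4)
Op 11: C2 read [C2 read: already in M, no change] -> [I,I,M] (invalidations this op: 0; running total: 4)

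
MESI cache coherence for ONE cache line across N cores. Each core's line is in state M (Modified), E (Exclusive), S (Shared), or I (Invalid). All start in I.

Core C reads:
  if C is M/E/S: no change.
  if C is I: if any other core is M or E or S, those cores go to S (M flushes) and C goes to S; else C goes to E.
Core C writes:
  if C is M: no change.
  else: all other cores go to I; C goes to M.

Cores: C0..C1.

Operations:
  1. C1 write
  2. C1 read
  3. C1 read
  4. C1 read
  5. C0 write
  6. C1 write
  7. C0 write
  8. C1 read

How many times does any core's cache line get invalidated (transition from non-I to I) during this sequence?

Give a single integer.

Op 1: C1 write [C1 write: invalidate none -> C1=M] -> [I,M] (invalidations this op: 0; running total: 0)
Op 2: C1 read [C1 read: already in M, no change] -> [I,M] (invalidations this op: 0; running total: 0)
Op 3: C1 read [C1 read: already in M, no change] -> [I,M] (invalidations this op: 0; running total: 0)
Op 4: C1 read [C1 read: already in M, no change] -> [I,M] (invalidations this op: 0; running total: 0)
Op 5: C0 write [C0 write: invalidate ['C1=M'] -> C0=M] -> [M,I] (invalidations this op: 1; running total: 1)
Op 6: C1 write [C1 write: invalidate ['C0=M'] -> C1=M] -> [I,M] (invalidations this op: 1; running total: 2)
Op 7: C0 write [C0 write: invalidate ['C1=M'] -> C0=M] -> [M,I] (invalidations this op: 1; running total: 3)
Op 8: C1 read [C1 read from I: others=['C0=M'] -> C1=S, others downsized to S] -> [S,S] (invalidations this op: 0; running total: 3)

Answer: 3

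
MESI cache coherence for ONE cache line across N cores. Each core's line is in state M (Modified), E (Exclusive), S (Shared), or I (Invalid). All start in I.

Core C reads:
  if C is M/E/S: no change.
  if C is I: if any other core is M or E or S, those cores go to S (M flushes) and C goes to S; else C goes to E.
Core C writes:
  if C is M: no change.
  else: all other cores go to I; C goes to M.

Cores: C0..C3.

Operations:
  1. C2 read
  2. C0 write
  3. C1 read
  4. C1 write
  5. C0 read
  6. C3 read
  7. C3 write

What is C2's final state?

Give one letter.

Answer: I

Derivation:
Op 1: C2 read [C2 read from I: no other sharers -> C2=E (exclusive)] -> [I,I,E,I]
Op 2: C0 write [C0 write: invalidate ['C2=E'] -> C0=M] -> [M,I,I,I]
Op 3: C1 read [C1 read from I: others=['C0=M'] -> C1=S, others downsized to S] -> [S,S,I,I]
Op 4: C1 write [C1 write: invalidate ['C0=S'] -> C1=M] -> [I,M,I,I]
Op 5: C0 read [C0 read from I: others=['C1=M'] -> C0=S, others downsized to S] -> [S,S,I,I]
Op 6: C3 read [C3 read from I: others=['C0=S', 'C1=S'] -> C3=S, others downsized to S] -> [S,S,I,S]
Op 7: C3 write [C3 write: invalidate ['C0=S', 'C1=S'] -> C3=M] -> [I,I,I,M]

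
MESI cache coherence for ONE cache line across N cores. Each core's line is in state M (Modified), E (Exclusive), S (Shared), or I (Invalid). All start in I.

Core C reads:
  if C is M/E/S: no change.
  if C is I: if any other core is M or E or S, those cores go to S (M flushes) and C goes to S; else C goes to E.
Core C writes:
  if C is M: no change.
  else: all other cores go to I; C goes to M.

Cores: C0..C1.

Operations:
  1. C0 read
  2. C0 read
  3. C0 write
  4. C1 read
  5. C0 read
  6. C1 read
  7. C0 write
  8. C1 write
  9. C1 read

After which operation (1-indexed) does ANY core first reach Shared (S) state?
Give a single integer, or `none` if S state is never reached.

Op 1: C0 read [C0 read from I: no other sharers -> C0=E (exclusive)] -> [E,I]
Op 2: C0 read [C0 read: already in E, no change] -> [E,I]
Op 3: C0 write [C0 write: invalidate none -> C0=M] -> [M,I]
Op 4: C1 read [C1 read from I: others=['C0=M'] -> C1=S, others downsized to S] -> [S,S]
  -> First S state at op 4; remaining ops need not be traced.

Answer: 4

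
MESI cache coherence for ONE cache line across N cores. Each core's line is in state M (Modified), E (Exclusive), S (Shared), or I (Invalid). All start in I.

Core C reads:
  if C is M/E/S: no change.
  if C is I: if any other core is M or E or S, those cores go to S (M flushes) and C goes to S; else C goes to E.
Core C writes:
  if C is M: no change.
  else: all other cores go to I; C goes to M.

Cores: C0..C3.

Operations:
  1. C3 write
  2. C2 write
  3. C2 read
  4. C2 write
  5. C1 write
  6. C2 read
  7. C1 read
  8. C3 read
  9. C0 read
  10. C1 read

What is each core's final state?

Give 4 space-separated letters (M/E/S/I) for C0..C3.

Op 1: C3 write [C3 write: invalidate none -> C3=M] -> [I,I,I,M]
Op 2: C2 write [C2 write: invalidate ['C3=M'] -> C2=M] -> [I,I,M,I]
Op 3: C2 read [C2 read: already in M, no change] -> [I,I,M,I]
Op 4: C2 write [C2 write: already M (modified), no change] -> [I,I,M,I]
Op 5: C1 write [C1 write: invalidate ['C2=M'] -> C1=M] -> [I,M,I,I]
Op 6: C2 read [C2 read from I: others=['C1=M'] -> C2=S, others downsized to S] -> [I,S,S,I]
Op 7: C1 read [C1 read: already in S, no change] -> [I,S,S,I]
Op 8: C3 read [C3 read from I: others=['C1=S', 'C2=S'] -> C3=S, others downsized to S] -> [I,S,S,S]
Op 9: C0 read [C0 read from I: others=['C1=S', 'C2=S', 'C3=S'] -> C0=S, others downsized to S] -> [S,S,S,S]
Op 10: C1 read [C1 read: already in S, no change] -> [S,S,S,S]

Answer: S S S S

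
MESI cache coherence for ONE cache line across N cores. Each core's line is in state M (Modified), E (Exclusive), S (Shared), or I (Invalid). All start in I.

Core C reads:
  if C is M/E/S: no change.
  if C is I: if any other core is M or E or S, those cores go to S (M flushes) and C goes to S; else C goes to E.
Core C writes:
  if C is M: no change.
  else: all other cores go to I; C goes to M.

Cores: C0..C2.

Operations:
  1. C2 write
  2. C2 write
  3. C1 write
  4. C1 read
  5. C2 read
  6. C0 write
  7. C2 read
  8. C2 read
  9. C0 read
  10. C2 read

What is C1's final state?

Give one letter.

Answer: I

Derivation:
Op 1: C2 write [C2 write: invalidate none -> C2=M] -> [I,I,M]
Op 2: C2 write [C2 write: already M (modified), no change] -> [I,I,M]
Op 3: C1 write [C1 write: invalidate ['C2=M'] -> C1=M] -> [I,M,I]
Op 4: C1 read [C1 read: already in M, no change] -> [I,M,I]
Op 5: C2 read [C2 read from I: others=['C1=M'] -> C2=S, others downsized to S] -> [I,S,S]
Op 6: C0 write [C0 write: invalidate ['C1=S', 'C2=S'] -> C0=M] -> [M,I,I]
Op 7: C2 read [C2 read from I: others=['C0=M'] -> C2=S, others downsized to S] -> [S,I,S]
Op 8: C2 read [C2 read: already in S, no change] -> [S,I,S]
Op 9: C0 read [C0 read: already in S, no change] -> [S,I,S]
Op 10: C2 read [C2 read: already in S, no change] -> [S,I,S]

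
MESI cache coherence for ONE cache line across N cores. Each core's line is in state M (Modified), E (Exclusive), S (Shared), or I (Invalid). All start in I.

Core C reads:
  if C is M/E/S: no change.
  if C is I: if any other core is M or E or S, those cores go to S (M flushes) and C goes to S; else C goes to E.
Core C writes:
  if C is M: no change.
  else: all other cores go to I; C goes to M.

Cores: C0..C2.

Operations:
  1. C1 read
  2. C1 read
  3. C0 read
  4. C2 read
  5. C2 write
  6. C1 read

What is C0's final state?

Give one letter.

Answer: I

Derivation:
Op 1: C1 read [C1 read from I: no other sharers -> C1=E (exclusive)] -> [I,E,I]
Op 2: C1 read [C1 read: already in E, no change] -> [I,E,I]
Op 3: C0 read [C0 read from I: others=['C1=E'] -> C0=S, others downsized to S] -> [S,S,I]
Op 4: C2 read [C2 read from I: others=['C0=S', 'C1=S'] -> C2=S, others downsized to S] -> [S,S,S]
Op 5: C2 write [C2 write: invalidate ['C0=S', 'C1=S'] -> C2=M] -> [I,I,M]
Op 6: C1 read [C1 read from I: others=['C2=M'] -> C1=S, others downsized to S] -> [I,S,S]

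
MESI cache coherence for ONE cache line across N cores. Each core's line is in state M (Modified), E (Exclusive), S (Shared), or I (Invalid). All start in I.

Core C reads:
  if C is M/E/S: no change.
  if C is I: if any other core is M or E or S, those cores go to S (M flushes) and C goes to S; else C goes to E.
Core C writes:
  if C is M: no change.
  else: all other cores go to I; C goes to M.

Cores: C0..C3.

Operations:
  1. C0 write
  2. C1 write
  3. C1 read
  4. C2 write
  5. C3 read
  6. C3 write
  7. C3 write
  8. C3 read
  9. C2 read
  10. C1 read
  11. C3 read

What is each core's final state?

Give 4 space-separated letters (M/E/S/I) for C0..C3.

Op 1: C0 write [C0 write: invalidate none -> C0=M] -> [M,I,I,I]
Op 2: C1 write [C1 write: invalidate ['C0=M'] -> C1=M] -> [I,M,I,I]
Op 3: C1 read [C1 read: already in M, no change] -> [I,M,I,I]
Op 4: C2 write [C2 write: invalidate ['C1=M'] -> C2=M] -> [I,I,M,I]
Op 5: C3 read [C3 read from I: others=['C2=M'] -> C3=S, others downsized to S] -> [I,I,S,S]
Op 6: C3 write [C3 write: invalidate ['C2=S'] -> C3=M] -> [I,I,I,M]
Op 7: C3 write [C3 write: already M (modified), no change] -> [I,I,I,M]
Op 8: C3 read [C3 read: already in M, no change] -> [I,I,I,M]
Op 9: C2 read [C2 read from I: others=['C3=M'] -> C2=S, others downsized to S] -> [I,I,S,S]
Op 10: C1 read [C1 read from I: others=['C2=S', 'C3=S'] -> C1=S, others downsized to S] -> [I,S,S,S]
Op 11: C3 read [C3 read: already in S, no change] -> [I,S,S,S]

Answer: I S S S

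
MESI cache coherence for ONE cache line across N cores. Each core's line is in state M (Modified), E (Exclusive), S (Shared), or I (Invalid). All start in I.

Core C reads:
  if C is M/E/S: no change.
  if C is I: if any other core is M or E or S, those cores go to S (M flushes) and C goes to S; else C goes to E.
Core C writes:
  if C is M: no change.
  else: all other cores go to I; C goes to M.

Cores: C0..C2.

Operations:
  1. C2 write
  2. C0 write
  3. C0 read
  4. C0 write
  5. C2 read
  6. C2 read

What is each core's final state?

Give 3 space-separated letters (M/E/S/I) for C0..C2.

Answer: S I S

Derivation:
Op 1: C2 write [C2 write: invalidate none -> C2=M] -> [I,I,M]
Op 2: C0 write [C0 write: invalidate ['C2=M'] -> C0=M] -> [M,I,I]
Op 3: C0 read [C0 read: already in M, no change] -> [M,I,I]
Op 4: C0 write [C0 write: already M (modified), no change] -> [M,I,I]
Op 5: C2 read [C2 read from I: others=['C0=M'] -> C2=S, others downsized to S] -> [S,I,S]
Op 6: C2 read [C2 read: already in S, no change] -> [S,I,S]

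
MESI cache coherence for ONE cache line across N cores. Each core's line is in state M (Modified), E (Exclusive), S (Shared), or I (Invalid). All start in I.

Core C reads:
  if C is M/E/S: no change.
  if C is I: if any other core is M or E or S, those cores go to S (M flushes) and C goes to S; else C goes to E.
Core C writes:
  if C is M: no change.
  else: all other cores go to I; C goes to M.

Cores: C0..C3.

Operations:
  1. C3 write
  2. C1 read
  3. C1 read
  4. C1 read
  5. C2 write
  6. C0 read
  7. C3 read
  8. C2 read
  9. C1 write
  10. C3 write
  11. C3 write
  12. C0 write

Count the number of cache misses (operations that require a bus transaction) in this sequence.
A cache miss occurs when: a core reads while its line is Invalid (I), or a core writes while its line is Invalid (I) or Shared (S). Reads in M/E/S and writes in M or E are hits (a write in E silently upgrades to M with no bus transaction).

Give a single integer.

Answer: 8

Derivation:
Op 1: C3 write [C3 write: invalidate none -> C3=M] -> [I,I,I,M] [MISS #1: write from I]
Op 2: C1 read [C1 read from I: others=['C3=M'] -> C1=S, others downsized to S] -> [I,S,I,S] [MISS #2: read from I]
Op 3: C1 read [C1 read: already in S, no change] -> [I,S,I,S] [hit: read from S]
Op 4: C1 read [C1 read: already in S, no change] -> [I,S,I,S] [hit: read from S]
Op 5: C2 write [C2 write: invalidate ['C1=S', 'C3=S'] -> C2=M] -> [I,I,M,I] [MISS #3: write from I]
Op 6: C0 read [C0 read from I: others=['C2=M'] -> C0=S, others downsized to S] -> [S,I,S,I] [MISS #4: read from I]
Op 7: C3 read [C3 read from I: others=['C0=S', 'C2=S'] -> C3=S, others downsized to S] -> [S,I,S,S] [MISS #5: read from I]
Op 8: C2 read [C2 read: already in S, no change] -> [S,I,S,S] [hit: read from S]
Op 9: C1 write [C1 write: invalidate ['C0=S', 'C2=S', 'C3=S'] -> C1=M] -> [I,M,I,I] [MISS #6: write from I]
Op 10: C3 write [C3 write: invalidate ['C1=M'] -> C3=M] -> [I,I,I,M] [MISS #7: write from I]
Op 11: C3 write [C3 write: already M (modified), no change] -> [I,I,I,M] [hit: write from M]
Op 12: C0 write [C0 write: invalidate ['C3=M'] -> C0=M] -> [M,I,I,I] [MISS #8: write from I]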